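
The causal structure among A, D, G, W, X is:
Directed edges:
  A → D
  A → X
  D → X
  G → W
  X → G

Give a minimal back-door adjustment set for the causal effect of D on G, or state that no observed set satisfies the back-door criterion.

desc(D)\{D}={G,W,X}; candidates ⊆ {A}.
size 0: {}; under {} D still reaches {A,G,W,X} ∋ G.
{A}: D⊥G given {A} in G with D→· removed — back-door holds.

D→G: minimal back-door set {A}.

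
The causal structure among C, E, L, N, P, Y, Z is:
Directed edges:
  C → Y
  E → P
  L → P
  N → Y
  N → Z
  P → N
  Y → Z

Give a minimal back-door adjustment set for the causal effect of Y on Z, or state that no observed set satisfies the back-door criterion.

Y→Z: minimal back-door set {N}.

desc(Y)\{Y}={Z}; candidates ⊆ {C,E,L,N,P}.
size 0: {}; under {} Y still reaches {C,E,L,N,P,Z} ∋ Z.
{N}: Y⊥Z given {N} in G with Y→· removed — back-door holds.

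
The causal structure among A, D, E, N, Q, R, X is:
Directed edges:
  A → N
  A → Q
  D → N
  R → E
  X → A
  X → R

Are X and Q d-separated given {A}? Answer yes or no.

Yes — X ⊥ Q | {A}.

Bayes-Ball from X | {A} reaches {E,R}.
Q ∉ reach(X|{A}) ⇒ X ⊥ Q | {A}.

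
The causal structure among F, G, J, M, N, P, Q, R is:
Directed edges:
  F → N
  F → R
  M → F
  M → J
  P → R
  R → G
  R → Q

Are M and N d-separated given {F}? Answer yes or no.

Bayes-Ball from M | {F} reaches {J}.
N ∉ reach(M|{F}) ⇒ M ⊥ N | {F}.

Yes — M ⊥ N | {F}.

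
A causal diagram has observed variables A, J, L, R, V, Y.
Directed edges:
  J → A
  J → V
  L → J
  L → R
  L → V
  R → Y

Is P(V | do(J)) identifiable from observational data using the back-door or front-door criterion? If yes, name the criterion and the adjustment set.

P(V|do(J)): backdoor, adjust for {L}.

desc(J)\{J}={A,V}; candidates ⊆ {L,R,Y}.
size 0: {}; under {} J still reaches {L,R,V,Y} ∋ V.
{L}: J⊥V given {L} in G with J→· removed — back-door holds.
P(V|do(J)) = Σ_{L} P(V|J,L)·P(L).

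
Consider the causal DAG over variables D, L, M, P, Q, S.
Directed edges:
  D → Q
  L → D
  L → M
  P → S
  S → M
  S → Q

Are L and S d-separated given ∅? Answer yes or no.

Bayes-Ball from L | ∅ reaches {D,M,Q}.
S ∉ reach(L|∅) ⇒ L ⊥ S | ∅.

Yes — L ⊥ S | ∅.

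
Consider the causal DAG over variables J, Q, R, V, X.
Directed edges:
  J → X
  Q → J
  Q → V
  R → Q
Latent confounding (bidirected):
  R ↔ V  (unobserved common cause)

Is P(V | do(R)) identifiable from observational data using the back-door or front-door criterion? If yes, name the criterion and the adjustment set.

desc(R)\{R}={J,Q,V,X}; candidates ⊆ {—}.
R↔V: latent back-door arc(s) into R.
size 0: {}; under {} R still reaches {V} ∋ V.
R↔V cannot be blocked by any observed set — no back-door set.
{Q}: (i) intercepts every directed R→V path; (ii) no back-door R→{Q}; (iii) {R} blocks every back-door {Q}→V. Front-door holds.
P(V|do(R)) = Σ_{Q} P(Q|R) Σ_{R'} P(V|Q,R')P(R').

P(V|do(R)): frontdoor, adjust for {Q}.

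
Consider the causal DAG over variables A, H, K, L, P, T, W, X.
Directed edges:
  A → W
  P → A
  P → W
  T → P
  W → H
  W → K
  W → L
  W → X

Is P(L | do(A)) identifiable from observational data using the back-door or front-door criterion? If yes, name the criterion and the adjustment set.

P(L|do(A)): backdoor, adjust for {P}.

desc(A)\{A}={H,K,L,W,X}; candidates ⊆ {P,T}.
size 0: {}; under {} A still reaches {H,K,L,P,T,W,X} ∋ L.
{P}: A⊥L given {P} in G with A→· removed — back-door holds.
P(L|do(A)) = Σ_{P} P(L|A,P)·P(P).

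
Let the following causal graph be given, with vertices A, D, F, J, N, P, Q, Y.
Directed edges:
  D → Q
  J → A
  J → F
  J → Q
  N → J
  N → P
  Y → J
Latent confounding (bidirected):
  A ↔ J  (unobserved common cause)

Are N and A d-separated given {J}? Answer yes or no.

No — N and A are d-connected given {J}.

Bayes-Ball from N | {J} reaches {A,P,Y}.
A ∈ reach(N|{J}) ⇒ N ⊥̸ A | {J}.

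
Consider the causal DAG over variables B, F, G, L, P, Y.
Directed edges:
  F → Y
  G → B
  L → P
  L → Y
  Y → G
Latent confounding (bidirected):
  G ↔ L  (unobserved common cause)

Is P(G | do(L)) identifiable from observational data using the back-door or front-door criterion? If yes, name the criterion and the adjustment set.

desc(L)\{L}={B,G,P,Y}; candidates ⊆ {F}.
L↔G: latent back-door arc(s) into L.
size 0: {}; under {} L still reaches {B,G} ∋ G.
size 1: {F}; under {F} L still reaches {B,G} ∋ G.
L↔G cannot be blocked by any observed set — no back-door set.
{Y}: (i) intercepts every directed L→G path; (ii) no back-door L→{Y}; (iii) {L} blocks every back-door {Y}→G. Front-door holds.
P(G|do(L)) = Σ_{Y} P(Y|L) Σ_{L'} P(G|Y,L')P(L').

P(G|do(L)): frontdoor, adjust for {Y}.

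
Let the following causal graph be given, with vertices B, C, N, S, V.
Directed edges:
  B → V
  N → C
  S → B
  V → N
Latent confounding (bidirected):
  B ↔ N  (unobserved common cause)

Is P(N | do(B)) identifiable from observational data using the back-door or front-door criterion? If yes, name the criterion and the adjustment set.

P(N|do(B)): frontdoor, adjust for {V}.

desc(B)\{B}={C,N,V}; candidates ⊆ {S}.
B↔N: latent back-door arc(s) into B.
size 0: {}; under {} B still reaches {C,N,S} ∋ N.
size 1: {S}; under {S} B still reaches {C,N} ∋ N.
B↔N cannot be blocked by any observed set — no back-door set.
{V}: (i) intercepts every directed B→N path; (ii) no back-door B→{V}; (iii) {B} blocks every back-door {V}→N. Front-door holds.
P(N|do(B)) = Σ_{V} P(V|B) Σ_{B'} P(N|V,B')P(B').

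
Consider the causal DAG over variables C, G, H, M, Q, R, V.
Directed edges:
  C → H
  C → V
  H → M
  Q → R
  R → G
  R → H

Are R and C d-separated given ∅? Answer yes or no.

Bayes-Ball from R | ∅ reaches {G,H,M,Q}.
C ∉ reach(R|∅) ⇒ R ⊥ C | ∅.

Yes — R ⊥ C | ∅.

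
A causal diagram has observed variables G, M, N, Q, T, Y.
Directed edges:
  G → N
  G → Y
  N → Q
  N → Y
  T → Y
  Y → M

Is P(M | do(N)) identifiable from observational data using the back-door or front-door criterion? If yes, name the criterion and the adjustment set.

P(M|do(N)): backdoor, adjust for {G}.

desc(N)\{N}={M,Q,Y}; candidates ⊆ {G,T}.
size 0: {}; under {} N still reaches {G,M,Y} ∋ M.
{G}: N⊥M given {G} in G with N→· removed — back-door holds.
P(M|do(N)) = Σ_{G} P(M|N,G)·P(G).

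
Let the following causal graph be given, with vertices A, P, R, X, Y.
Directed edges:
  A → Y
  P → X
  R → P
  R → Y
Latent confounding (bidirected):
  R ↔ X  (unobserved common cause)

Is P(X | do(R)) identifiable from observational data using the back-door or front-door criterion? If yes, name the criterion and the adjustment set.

P(X|do(R)): frontdoor, adjust for {P}.

desc(R)\{R}={P,X,Y}; candidates ⊆ {A}.
R↔X: latent back-door arc(s) into R.
size 0: {}; under {} R still reaches {X} ∋ X.
size 1: {A}; under {A} R still reaches {X} ∋ X.
R↔X cannot be blocked by any observed set — no back-door set.
{P}: (i) intercepts every directed R→X path; (ii) no back-door R→{P}; (iii) {R} blocks every back-door {P}→X. Front-door holds.
P(X|do(R)) = Σ_{P} P(P|R) Σ_{R'} P(X|P,R')P(R').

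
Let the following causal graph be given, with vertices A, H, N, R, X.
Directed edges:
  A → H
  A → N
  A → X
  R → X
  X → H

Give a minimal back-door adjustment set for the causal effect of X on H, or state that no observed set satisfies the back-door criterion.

X→H: minimal back-door set {A}.

desc(X)\{X}={H}; candidates ⊆ {A,N,R}.
size 0: {}; under {} X still reaches {A,H,N,R} ∋ H.
{A}: X⊥H given {A} in G with X→· removed — back-door holds.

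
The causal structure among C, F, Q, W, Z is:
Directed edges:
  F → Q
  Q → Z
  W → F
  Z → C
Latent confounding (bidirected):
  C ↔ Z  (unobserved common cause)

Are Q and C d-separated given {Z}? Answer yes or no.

Bayes-Ball from Q | {Z} reaches {C,F,W}.
C ∈ reach(Q|{Z}) ⇒ Q ⊥̸ C | {Z}.

No — Q and C are d-connected given {Z}.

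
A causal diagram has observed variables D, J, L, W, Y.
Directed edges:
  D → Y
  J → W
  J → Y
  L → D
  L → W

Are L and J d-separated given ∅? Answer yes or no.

Yes — L ⊥ J | ∅.

Bayes-Ball from L | ∅ reaches {D,W,Y}.
J ∉ reach(L|∅) ⇒ L ⊥ J | ∅.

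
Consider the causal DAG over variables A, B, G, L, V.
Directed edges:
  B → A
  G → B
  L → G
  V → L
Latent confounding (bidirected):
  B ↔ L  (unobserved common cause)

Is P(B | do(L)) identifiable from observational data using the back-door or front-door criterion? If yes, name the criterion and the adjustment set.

desc(L)\{L}={A,B,G}; candidates ⊆ {V}.
L↔B: latent back-door arc(s) into L.
size 0: {}; under {} L still reaches {A,B,V} ∋ B.
size 1: {V}; under {V} L still reaches {A,B} ∋ B.
L↔B cannot be blocked by any observed set — no back-door set.
{G}: (i) intercepts every directed L→B path; (ii) no back-door L→{G}; (iii) {L} blocks every back-door {G}→B. Front-door holds.
P(B|do(L)) = Σ_{G} P(G|L) Σ_{L'} P(B|G,L')P(L').

P(B|do(L)): frontdoor, adjust for {G}.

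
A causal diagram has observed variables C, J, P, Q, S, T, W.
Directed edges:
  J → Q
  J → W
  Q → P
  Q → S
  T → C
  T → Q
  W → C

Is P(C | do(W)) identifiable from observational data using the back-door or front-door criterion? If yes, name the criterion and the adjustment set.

P(C|do(W)): backdoor, adjust for ∅.

desc(W)\{W}={C}; candidates ⊆ {J,P,Q,S,T}.
∅: W⊥C given ∅ in G with W→· removed — back-door holds.
P(C|do(W)) = P(C|W) — no adjustment needed.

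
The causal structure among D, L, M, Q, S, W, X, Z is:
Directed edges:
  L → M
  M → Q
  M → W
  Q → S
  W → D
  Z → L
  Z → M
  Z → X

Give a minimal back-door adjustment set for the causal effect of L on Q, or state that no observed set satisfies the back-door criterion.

L→Q: minimal back-door set {Z}.

desc(L)\{L}={D,M,Q,S,W}; candidates ⊆ {X,Z}.
size 0: {}; under {} L still reaches {D,M,Q,S,W,X,Z} ∋ Q.
{Z}: L⊥Q given {Z} in G with L→· removed — back-door holds.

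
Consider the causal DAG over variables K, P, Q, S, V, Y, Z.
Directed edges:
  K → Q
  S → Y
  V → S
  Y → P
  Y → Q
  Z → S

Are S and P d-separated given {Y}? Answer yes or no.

Yes — S ⊥ P | {Y}.

Bayes-Ball from S | {Y} reaches {V,Z}.
P ∉ reach(S|{Y}) ⇒ S ⊥ P | {Y}.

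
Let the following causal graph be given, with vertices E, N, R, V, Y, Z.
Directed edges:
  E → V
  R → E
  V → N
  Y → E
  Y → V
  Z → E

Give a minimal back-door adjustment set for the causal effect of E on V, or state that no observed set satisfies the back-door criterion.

E→V: minimal back-door set {Y}.

desc(E)\{E}={N,V}; candidates ⊆ {R,Y,Z}.
size 0: {}; under {} E still reaches {N,R,V,Y,Z} ∋ V.
{Y}: E⊥V given {Y} in G with E→· removed — back-door holds.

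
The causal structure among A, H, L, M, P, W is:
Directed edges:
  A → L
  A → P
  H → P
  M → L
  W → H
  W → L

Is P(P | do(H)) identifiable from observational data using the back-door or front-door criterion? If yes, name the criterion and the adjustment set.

P(P|do(H)): backdoor, adjust for ∅.

desc(H)\{H}={P}; candidates ⊆ {A,L,M,W}.
∅: H⊥P given ∅ in G with H→· removed — back-door holds.
P(P|do(H)) = P(P|H) — no adjustment needed.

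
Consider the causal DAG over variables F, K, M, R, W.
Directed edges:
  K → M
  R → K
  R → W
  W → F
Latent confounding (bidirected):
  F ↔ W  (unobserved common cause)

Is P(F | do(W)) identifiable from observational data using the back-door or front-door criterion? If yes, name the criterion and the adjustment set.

P(F|do(W)): not identifiable (no BD/FD set).

desc(W)\{W}={F}; candidates ⊆ {K,M,R}.
W↔F: latent back-door arc(s) into W.
size 0: {}; under {} W still reaches {F,K,M,R} ∋ F.
size 1: {K}, {M}, {R}; under {K} W still reaches {F,R} ∋ F.
size 2: {K,M}, {K,R}, {M,R}; under {K,M} W still reaches {F,R} ∋ F.
W↔F cannot be blocked by any observed set — no back-door set.
No mediator lies on a directed W→…→F path.
Neither criterion identifies P(F|do(W)) in this graph.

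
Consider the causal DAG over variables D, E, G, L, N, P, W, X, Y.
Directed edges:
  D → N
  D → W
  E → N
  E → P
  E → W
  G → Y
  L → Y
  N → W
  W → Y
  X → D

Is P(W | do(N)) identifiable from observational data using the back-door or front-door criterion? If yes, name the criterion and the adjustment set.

P(W|do(N)): backdoor, adjust for {D, E}.

desc(N)\{N}={W,Y}; candidates ⊆ {D,E,G,L,P,X}.
size 0: {}; under {} N still reaches {D,E,P,W,X,Y} ∋ W.
size 1: {D}, {E}, {G} …(+3); under {D} N still reaches {E,P,W,Y} ∋ W.
{D,E}: N⊥W given {D,E} in G with N→· removed — back-door holds.
P(W|do(N)) = Σ_{D,E} P(W|N,D,E)·P(D,E).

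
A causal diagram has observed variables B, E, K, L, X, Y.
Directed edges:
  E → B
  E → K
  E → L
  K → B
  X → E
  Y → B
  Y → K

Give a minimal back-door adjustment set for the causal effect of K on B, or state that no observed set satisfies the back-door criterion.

K→B: minimal back-door set {E, Y}.

desc(K)\{K}={B}; candidates ⊆ {E,L,X,Y}.
size 0: {}; under {} K still reaches {B,E,L,X,Y} ∋ B.
size 1: {E}, {L}, {X} …(+1); under {E} K still reaches {B,Y} ∋ B.
{E,Y}: K⊥B given {E,Y} in G with K→· removed — back-door holds.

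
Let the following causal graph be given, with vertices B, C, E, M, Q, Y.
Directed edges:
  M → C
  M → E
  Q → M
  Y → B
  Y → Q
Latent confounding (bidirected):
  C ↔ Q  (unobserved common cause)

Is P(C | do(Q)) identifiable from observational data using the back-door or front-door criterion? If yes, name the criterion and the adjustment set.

P(C|do(Q)): frontdoor, adjust for {M}.

desc(Q)\{Q}={C,E,M}; candidates ⊆ {B,Y}.
Q↔C: latent back-door arc(s) into Q.
size 0: {}; under {} Q still reaches {B,C,Y} ∋ C.
size 1: {B}, {Y}; under {B} Q still reaches {C,Y} ∋ C.
size 2: {B,Y}; under {B,Y} Q still reaches {C} ∋ C.
Q↔C cannot be blocked by any observed set — no back-door set.
{M}: (i) intercepts every directed Q→C path; (ii) no back-door Q→{M}; (iii) {Q} blocks every back-door {M}→C. Front-door holds.
P(C|do(Q)) = Σ_{M} P(M|Q) Σ_{Q'} P(C|M,Q')P(Q').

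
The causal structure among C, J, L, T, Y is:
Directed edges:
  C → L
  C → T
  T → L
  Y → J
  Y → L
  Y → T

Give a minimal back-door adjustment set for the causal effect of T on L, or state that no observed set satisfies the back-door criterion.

T→L: minimal back-door set {C, Y}.

desc(T)\{T}={L}; candidates ⊆ {C,J,Y}.
size 0: {}; under {} T still reaches {C,J,L,Y} ∋ L.
size 1: {C}, {J}, {Y}; under {C} T still reaches {J,L,Y} ∋ L.
{C,Y}: T⊥L given {C,Y} in G with T→· removed — back-door holds.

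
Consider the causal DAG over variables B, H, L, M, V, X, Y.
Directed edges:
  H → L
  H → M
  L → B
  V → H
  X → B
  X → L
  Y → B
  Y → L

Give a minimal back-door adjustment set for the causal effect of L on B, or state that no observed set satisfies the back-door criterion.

desc(L)\{L}={B}; candidates ⊆ {H,M,V,X,Y}.
size 0: {}; under {} L still reaches {B,H,M,V,X,Y} ∋ B.
size 1: {H}, {M}, {V} …(+2); under {H} L still reaches {B,X,Y} ∋ B.
{X,Y}: L⊥B given {X,Y} in G with L→· removed — back-door holds.

L→B: minimal back-door set {X, Y}.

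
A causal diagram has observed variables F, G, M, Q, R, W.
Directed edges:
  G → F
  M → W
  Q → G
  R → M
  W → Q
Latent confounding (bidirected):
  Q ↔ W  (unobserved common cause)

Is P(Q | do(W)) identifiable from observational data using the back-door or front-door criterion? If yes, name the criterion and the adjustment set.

P(Q|do(W)): not identifiable (no BD/FD set).

desc(W)\{W}={F,G,Q}; candidates ⊆ {M,R}.
W↔Q: latent back-door arc(s) into W.
size 0: {}; under {} W still reaches {F,G,M,Q,R} ∋ Q.
size 1: {M}, {R}; under {M} W still reaches {F,G,Q} ∋ Q.
size 2: {M,R}; under {M,R} W still reaches {F,G,Q} ∋ Q.
W↔Q cannot be blocked by any observed set — no back-door set.
No mediator lies on a directed W→…→Q path.
Neither criterion identifies P(Q|do(W)) in this graph.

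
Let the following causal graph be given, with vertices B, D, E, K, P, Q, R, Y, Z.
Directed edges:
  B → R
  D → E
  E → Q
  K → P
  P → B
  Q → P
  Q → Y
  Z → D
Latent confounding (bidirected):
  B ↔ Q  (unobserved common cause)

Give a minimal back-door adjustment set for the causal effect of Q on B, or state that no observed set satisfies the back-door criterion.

desc(Q)\{Q}={B,P,R,Y}; candidates ⊆ {D,E,K,Z}.
Q↔B: latent back-door arc(s) into Q.
size 0: {}; under {} Q still reaches {B,D,E,R,Z} ∋ B.
size 1: {D}, {E}, {K} …(+1); under {D} Q still reaches {B,E,R} ∋ B.
size 2: {D,E}, {D,K}, {D,Z} …(+3); under {D,E} Q still reaches {B,R} ∋ B.
Q↔B cannot be blocked by any observed set — no back-door set.

Q→B: no observed back-door set.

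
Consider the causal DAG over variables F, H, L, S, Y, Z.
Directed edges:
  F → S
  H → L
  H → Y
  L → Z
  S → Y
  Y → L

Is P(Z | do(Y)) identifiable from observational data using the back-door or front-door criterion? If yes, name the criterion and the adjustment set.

P(Z|do(Y)): backdoor, adjust for {H}.

desc(Y)\{Y}={L,Z}; candidates ⊆ {F,H,S}.
size 0: {}; under {} Y still reaches {F,H,L,S,Z} ∋ Z.
{H}: Y⊥Z given {H} in G with Y→· removed — back-door holds.
P(Z|do(Y)) = Σ_{H} P(Z|Y,H)·P(H).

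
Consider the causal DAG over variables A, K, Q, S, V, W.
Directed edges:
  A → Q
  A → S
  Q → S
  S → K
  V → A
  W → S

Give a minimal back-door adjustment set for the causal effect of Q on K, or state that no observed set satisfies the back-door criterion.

Q→K: minimal back-door set {A}.

desc(Q)\{Q}={K,S}; candidates ⊆ {A,V,W}.
size 0: {}; under {} Q still reaches {A,K,S,V} ∋ K.
{A}: Q⊥K given {A} in G with Q→· removed — back-door holds.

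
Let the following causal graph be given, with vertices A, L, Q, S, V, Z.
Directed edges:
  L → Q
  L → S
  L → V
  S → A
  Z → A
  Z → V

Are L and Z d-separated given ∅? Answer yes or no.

Yes — L ⊥ Z | ∅.

Bayes-Ball from L | ∅ reaches {A,Q,S,V}.
Z ∉ reach(L|∅) ⇒ L ⊥ Z | ∅.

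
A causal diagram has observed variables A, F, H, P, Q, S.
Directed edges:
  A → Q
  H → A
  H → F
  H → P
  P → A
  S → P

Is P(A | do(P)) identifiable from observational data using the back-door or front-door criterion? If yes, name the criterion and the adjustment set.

desc(P)\{P}={A,Q}; candidates ⊆ {F,H,S}.
size 0: {}; under {} P still reaches {A,F,H,Q,S} ∋ A.
{H}: P⊥A given {H} in G with P→· removed — back-door holds.
P(A|do(P)) = Σ_{H} P(A|P,H)·P(H).

P(A|do(P)): backdoor, adjust for {H}.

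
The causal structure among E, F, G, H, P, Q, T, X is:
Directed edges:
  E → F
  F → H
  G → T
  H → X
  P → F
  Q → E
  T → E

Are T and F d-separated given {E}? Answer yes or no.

Bayes-Ball from T | {E} reaches {G,Q}.
F ∉ reach(T|{E}) ⇒ T ⊥ F | {E}.

Yes — T ⊥ F | {E}.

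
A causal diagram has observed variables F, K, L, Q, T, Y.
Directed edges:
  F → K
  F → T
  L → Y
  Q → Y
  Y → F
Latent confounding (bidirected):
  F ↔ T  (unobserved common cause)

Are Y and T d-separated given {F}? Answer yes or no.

No — Y and T are d-connected given {F}.

Bayes-Ball from Y | {F} reaches {L,Q,T}.
T ∈ reach(Y|{F}) ⇒ Y ⊥̸ T | {F}.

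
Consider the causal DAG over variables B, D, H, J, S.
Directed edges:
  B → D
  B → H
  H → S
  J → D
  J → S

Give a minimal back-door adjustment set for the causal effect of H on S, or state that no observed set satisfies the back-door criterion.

desc(H)\{H}={S}; candidates ⊆ {B,D,J}.
∅: H⊥S given ∅ in G with H→· removed — back-door holds.

H→S: minimal back-door set ∅.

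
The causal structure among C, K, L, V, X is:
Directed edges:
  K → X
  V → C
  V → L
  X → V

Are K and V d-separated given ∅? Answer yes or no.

No — K and V are d-connected given ∅.

Bayes-Ball from K | ∅ reaches {C,L,V,X}.
V ∈ reach(K|∅) ⇒ K ⊥̸ V | ∅.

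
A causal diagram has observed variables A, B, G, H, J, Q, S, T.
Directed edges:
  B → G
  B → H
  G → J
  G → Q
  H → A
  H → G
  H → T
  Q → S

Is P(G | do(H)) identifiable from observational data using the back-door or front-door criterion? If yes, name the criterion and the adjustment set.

desc(H)\{H}={A,G,J,Q,S,T}; candidates ⊆ {B}.
size 0: {}; under {} H still reaches {B,G,J,Q,S} ∋ G.
{B}: H⊥G given {B} in G with H→· removed — back-door holds.
P(G|do(H)) = Σ_{B} P(G|H,B)·P(B).

P(G|do(H)): backdoor, adjust for {B}.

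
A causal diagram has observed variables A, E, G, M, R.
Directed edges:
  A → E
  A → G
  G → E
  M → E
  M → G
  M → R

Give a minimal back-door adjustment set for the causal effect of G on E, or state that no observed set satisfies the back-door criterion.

G→E: minimal back-door set {A, M}.

desc(G)\{G}={E}; candidates ⊆ {A,M,R}.
size 0: {}; under {} G still reaches {A,E,M,R} ∋ E.
size 1: {A}, {M}, {R}; under {A} G still reaches {E,M,R} ∋ E.
{A,M}: G⊥E given {A,M} in G with G→· removed — back-door holds.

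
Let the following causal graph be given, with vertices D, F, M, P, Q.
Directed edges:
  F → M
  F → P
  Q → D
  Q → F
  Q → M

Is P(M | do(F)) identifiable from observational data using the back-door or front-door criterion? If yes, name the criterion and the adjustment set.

desc(F)\{F}={M,P}; candidates ⊆ {D,Q}.
size 0: {}; under {} F still reaches {D,M,Q} ∋ M.
{Q}: F⊥M given {Q} in G with F→· removed — back-door holds.
P(M|do(F)) = Σ_{Q} P(M|F,Q)·P(Q).

P(M|do(F)): backdoor, adjust for {Q}.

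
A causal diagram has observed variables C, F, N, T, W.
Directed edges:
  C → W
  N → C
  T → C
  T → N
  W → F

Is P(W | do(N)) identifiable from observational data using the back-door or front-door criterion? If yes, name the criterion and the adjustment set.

P(W|do(N)): backdoor, adjust for {T}.

desc(N)\{N}={C,F,W}; candidates ⊆ {T}.
size 0: {}; under {} N still reaches {C,F,T,W} ∋ W.
{T}: N⊥W given {T} in G with N→· removed — back-door holds.
P(W|do(N)) = Σ_{T} P(W|N,T)·P(T).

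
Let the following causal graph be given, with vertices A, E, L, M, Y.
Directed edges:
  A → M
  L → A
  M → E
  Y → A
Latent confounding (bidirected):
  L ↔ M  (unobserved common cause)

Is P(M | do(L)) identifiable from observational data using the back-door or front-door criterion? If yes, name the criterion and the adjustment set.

P(M|do(L)): frontdoor, adjust for {A}.

desc(L)\{L}={A,E,M}; candidates ⊆ {Y}.
L↔M: latent back-door arc(s) into L.
size 0: {}; under {} L still reaches {E,M} ∋ M.
size 1: {Y}; under {Y} L still reaches {E,M} ∋ M.
L↔M cannot be blocked by any observed set — no back-door set.
{A}: (i) intercepts every directed L→M path; (ii) no back-door L→{A}; (iii) {L} blocks every back-door {A}→M. Front-door holds.
P(M|do(L)) = Σ_{A} P(A|L) Σ_{L'} P(M|A,L')P(L').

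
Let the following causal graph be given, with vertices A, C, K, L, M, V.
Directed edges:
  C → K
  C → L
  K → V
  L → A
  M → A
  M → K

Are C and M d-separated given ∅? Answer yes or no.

Bayes-Ball from C | ∅ reaches {A,K,L,V}.
M ∉ reach(C|∅) ⇒ C ⊥ M | ∅.

Yes — C ⊥ M | ∅.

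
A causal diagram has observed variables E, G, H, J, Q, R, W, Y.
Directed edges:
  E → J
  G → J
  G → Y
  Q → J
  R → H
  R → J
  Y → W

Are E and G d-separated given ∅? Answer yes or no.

Bayes-Ball from E | ∅ reaches {J}.
G ∉ reach(E|∅) ⇒ E ⊥ G | ∅.

Yes — E ⊥ G | ∅.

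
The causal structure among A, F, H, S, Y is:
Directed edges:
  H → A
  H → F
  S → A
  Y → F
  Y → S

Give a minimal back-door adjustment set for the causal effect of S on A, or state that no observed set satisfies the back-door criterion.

desc(S)\{S}={A}; candidates ⊆ {F,H,Y}.
∅: S⊥A given ∅ in G with S→· removed — back-door holds.

S→A: minimal back-door set ∅.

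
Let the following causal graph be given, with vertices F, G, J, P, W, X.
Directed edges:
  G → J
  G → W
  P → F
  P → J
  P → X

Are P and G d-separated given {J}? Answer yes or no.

No — P and G are d-connected given {J}.

Bayes-Ball from P | {J} reaches {F,G,W,X}.
G ∈ reach(P|{J}) ⇒ P ⊥̸ G | {J}.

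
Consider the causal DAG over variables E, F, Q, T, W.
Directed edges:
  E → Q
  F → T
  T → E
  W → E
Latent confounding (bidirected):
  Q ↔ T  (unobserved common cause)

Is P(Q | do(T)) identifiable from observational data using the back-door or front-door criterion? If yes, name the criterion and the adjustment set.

desc(T)\{T}={E,Q}; candidates ⊆ {F,W}.
T↔Q: latent back-door arc(s) into T.
size 0: {}; under {} T still reaches {F,Q} ∋ Q.
size 1: {F}, {W}; under {F} T still reaches {Q} ∋ Q.
size 2: {F,W}; under {F,W} T still reaches {Q} ∋ Q.
T↔Q cannot be blocked by any observed set — no back-door set.
{E}: (i) intercepts every directed T→Q path; (ii) no back-door T→{E}; (iii) {T} blocks every back-door {E}→Q. Front-door holds.
P(Q|do(T)) = Σ_{E} P(E|T) Σ_{T'} P(Q|E,T')P(T').

P(Q|do(T)): frontdoor, adjust for {E}.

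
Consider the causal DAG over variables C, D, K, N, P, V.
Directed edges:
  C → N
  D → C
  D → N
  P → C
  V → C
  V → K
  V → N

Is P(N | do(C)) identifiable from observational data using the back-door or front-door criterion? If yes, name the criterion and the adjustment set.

P(N|do(C)): backdoor, adjust for {D, V}.

desc(C)\{C}={N}; candidates ⊆ {D,K,P,V}.
size 0: {}; under {} C still reaches {D,K,N,P,V} ∋ N.
size 1: {D}, {K}, {P} …(+1); under {D} C still reaches {K,N,P,V} ∋ N.
{D,V}: C⊥N given {D,V} in G with C→· removed — back-door holds.
P(N|do(C)) = Σ_{D,V} P(N|C,D,V)·P(D,V).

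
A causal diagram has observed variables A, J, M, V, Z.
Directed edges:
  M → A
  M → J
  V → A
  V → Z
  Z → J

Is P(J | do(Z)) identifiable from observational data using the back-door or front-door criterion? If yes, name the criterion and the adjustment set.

desc(Z)\{Z}={J}; candidates ⊆ {A,M,V}.
∅: Z⊥J given ∅ in G with Z→· removed — back-door holds.
P(J|do(Z)) = P(J|Z) — no adjustment needed.

P(J|do(Z)): backdoor, adjust for ∅.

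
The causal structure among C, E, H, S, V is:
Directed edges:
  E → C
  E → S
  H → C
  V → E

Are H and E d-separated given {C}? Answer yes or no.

Bayes-Ball from H | {C} reaches {E,S,V}.
E ∈ reach(H|{C}) ⇒ H ⊥̸ E | {C}.

No — H and E are d-connected given {C}.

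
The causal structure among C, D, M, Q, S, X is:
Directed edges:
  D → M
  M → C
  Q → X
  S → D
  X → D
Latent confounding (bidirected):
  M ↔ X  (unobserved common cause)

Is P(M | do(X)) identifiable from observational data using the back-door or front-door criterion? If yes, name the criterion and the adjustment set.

P(M|do(X)): frontdoor, adjust for {D}.

desc(X)\{X}={C,D,M}; candidates ⊆ {Q,S}.
X↔M: latent back-door arc(s) into X.
size 0: {}; under {} X still reaches {C,M,Q} ∋ M.
size 1: {Q}, {S}; under {Q} X still reaches {C,M} ∋ M.
size 2: {Q,S}; under {Q,S} X still reaches {C,M} ∋ M.
X↔M cannot be blocked by any observed set — no back-door set.
{D}: (i) intercepts every directed X→M path; (ii) no back-door X→{D}; (iii) {X} blocks every back-door {D}→M. Front-door holds.
P(M|do(X)) = Σ_{D} P(D|X) Σ_{X'} P(M|D,X')P(X').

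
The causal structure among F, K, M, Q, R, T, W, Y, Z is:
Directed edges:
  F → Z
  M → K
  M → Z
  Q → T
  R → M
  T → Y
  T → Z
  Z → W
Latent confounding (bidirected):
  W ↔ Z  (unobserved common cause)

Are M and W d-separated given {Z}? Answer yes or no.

Bayes-Ball from M | {Z} reaches {F,K,Q,R,T,W,Y}.
W ∈ reach(M|{Z}) ⇒ M ⊥̸ W | {Z}.

No — M and W are d-connected given {Z}.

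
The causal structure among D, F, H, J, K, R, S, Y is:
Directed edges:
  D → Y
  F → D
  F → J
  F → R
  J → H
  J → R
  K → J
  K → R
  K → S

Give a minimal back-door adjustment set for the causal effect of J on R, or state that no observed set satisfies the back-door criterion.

desc(J)\{J}={H,R}; candidates ⊆ {D,F,K,S,Y}.
size 0: {}; under {} J still reaches {D,F,K,R,S,Y} ∋ R.
size 1: {D}, {F}, {K} …(+2); under {D} J still reaches {F,K,R,S} ∋ R.
{F,K}: J⊥R given {F,K} in G with J→· removed — back-door holds.

J→R: minimal back-door set {F, K}.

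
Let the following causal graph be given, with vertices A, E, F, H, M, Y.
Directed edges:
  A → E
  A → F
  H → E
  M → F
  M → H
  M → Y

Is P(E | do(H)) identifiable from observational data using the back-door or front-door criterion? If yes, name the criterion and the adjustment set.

P(E|do(H)): backdoor, adjust for ∅.

desc(H)\{H}={E}; candidates ⊆ {A,F,M,Y}.
∅: H⊥E given ∅ in G with H→· removed — back-door holds.
P(E|do(H)) = P(E|H) — no adjustment needed.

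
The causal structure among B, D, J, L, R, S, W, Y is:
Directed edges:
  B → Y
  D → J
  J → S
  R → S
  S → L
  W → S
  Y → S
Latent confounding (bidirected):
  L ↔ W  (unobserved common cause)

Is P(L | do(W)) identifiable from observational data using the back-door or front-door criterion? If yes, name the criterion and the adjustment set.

P(L|do(W)): frontdoor, adjust for {S}.

desc(W)\{W}={L,S}; candidates ⊆ {B,D,J,R,Y}.
W↔L: latent back-door arc(s) into W.
size 0: {}; under {} W still reaches {L} ∋ L.
size 1: {B}, {D}, {J} …(+2); under {B} W still reaches {L} ∋ L.
size 2: {B,D}, {B,J}, {B,R} …(+7); under {B,D} W still reaches {L} ∋ L.
W↔L cannot be blocked by any observed set — no back-door set.
{S}: (i) intercepts every directed W→L path; (ii) no back-door W→{S}; (iii) {W} blocks every back-door {S}→L. Front-door holds.
P(L|do(W)) = Σ_{S} P(S|W) Σ_{W'} P(L|S,W')P(W').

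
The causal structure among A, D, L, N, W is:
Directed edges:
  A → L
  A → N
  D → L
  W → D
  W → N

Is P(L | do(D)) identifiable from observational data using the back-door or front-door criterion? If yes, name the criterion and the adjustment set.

desc(D)\{D}={L}; candidates ⊆ {A,N,W}.
∅: D⊥L given ∅ in G with D→· removed — back-door holds.
P(L|do(D)) = P(L|D) — no adjustment needed.

P(L|do(D)): backdoor, adjust for ∅.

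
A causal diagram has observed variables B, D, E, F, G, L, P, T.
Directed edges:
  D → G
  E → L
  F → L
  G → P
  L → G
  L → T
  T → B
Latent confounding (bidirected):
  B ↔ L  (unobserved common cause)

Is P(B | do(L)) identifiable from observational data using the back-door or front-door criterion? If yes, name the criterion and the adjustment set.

P(B|do(L)): frontdoor, adjust for {T}.

desc(L)\{L}={B,G,P,T}; candidates ⊆ {D,E,F}.
L↔B: latent back-door arc(s) into L.
size 0: {}; under {} L still reaches {B,E,F} ∋ B.
size 1: {D}, {E}, {F}; under {D} L still reaches {B,E,F} ∋ B.
size 2: {D,E}, {D,F}, {E,F}; under {D,E} L still reaches {B,F} ∋ B.
L↔B cannot be blocked by any observed set — no back-door set.
{T}: (i) intercepts every directed L→B path; (ii) no back-door L→{T}; (iii) {L} blocks every back-door {T}→B. Front-door holds.
P(B|do(L)) = Σ_{T} P(T|L) Σ_{L'} P(B|T,L')P(L').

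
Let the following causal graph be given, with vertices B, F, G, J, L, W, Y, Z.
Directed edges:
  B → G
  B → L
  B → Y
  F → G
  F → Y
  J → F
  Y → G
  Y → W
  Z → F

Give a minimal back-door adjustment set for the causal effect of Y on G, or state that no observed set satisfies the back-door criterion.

Y→G: minimal back-door set {B, F}.

desc(Y)\{Y}={G,W}; candidates ⊆ {B,F,J,L,Z}.
size 0: {}; under {} Y still reaches {B,F,G,J,L,Z} ∋ G.
size 1: {B}, {F}, {J} …(+2); under {B} Y still reaches {F,G,J,Z} ∋ G.
{B,F}: Y⊥G given {B,F} in G with Y→· removed — back-door holds.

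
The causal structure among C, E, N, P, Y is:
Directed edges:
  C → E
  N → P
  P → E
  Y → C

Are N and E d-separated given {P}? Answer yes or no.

Bayes-Ball from N | {P} reaches ∅.
E ∉ reach(N|{P}) ⇒ N ⊥ E | {P}.

Yes — N ⊥ E | {P}.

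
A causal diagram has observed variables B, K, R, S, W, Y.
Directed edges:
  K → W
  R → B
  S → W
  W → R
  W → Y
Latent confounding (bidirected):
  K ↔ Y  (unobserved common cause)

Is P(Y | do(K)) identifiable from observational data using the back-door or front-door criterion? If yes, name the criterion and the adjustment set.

desc(K)\{K}={B,R,W,Y}; candidates ⊆ {S}.
K↔Y: latent back-door arc(s) into K.
size 0: {}; under {} K still reaches {Y} ∋ Y.
size 1: {S}; under {S} K still reaches {Y} ∋ Y.
K↔Y cannot be blocked by any observed set — no back-door set.
{W}: (i) intercepts every directed K→Y path; (ii) no back-door K→{W}; (iii) {K} blocks every back-door {W}→Y. Front-door holds.
P(Y|do(K)) = Σ_{W} P(W|K) Σ_{K'} P(Y|W,K')P(K').

P(Y|do(K)): frontdoor, adjust for {W}.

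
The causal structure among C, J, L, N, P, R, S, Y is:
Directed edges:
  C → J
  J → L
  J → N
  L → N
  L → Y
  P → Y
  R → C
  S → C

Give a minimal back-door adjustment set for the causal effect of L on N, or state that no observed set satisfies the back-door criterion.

desc(L)\{L}={N,Y}; candidates ⊆ {C,J,P,R,S}.
size 0: {}; under {} L still reaches {C,J,N,R,S} ∋ N.
{J}: L⊥N given {J} in G with L→· removed — back-door holds.

L→N: minimal back-door set {J}.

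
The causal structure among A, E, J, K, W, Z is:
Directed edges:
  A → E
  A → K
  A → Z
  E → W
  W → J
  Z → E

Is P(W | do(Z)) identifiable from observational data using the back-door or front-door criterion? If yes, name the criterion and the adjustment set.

desc(Z)\{Z}={E,J,W}; candidates ⊆ {A,K}.
size 0: {}; under {} Z still reaches {A,E,J,K,W} ∋ W.
{A}: Z⊥W given {A} in G with Z→· removed — back-door holds.
P(W|do(Z)) = Σ_{A} P(W|Z,A)·P(A).

P(W|do(Z)): backdoor, adjust for {A}.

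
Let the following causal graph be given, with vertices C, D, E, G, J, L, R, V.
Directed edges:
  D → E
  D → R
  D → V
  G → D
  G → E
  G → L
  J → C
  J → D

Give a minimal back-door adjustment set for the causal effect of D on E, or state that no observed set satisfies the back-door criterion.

desc(D)\{D}={E,R,V}; candidates ⊆ {C,G,J,L}.
size 0: {}; under {} D still reaches {C,E,G,J,L} ∋ E.
{G}: D⊥E given {G} in G with D→· removed — back-door holds.

D→E: minimal back-door set {G}.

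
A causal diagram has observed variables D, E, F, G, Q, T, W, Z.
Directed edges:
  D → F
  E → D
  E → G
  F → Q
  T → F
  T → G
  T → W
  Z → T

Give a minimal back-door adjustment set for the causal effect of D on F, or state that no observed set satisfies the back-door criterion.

desc(D)\{D}={F,Q}; candidates ⊆ {E,G,T,W,Z}.
∅: D⊥F given ∅ in G with D→· removed — back-door holds.

D→F: minimal back-door set ∅.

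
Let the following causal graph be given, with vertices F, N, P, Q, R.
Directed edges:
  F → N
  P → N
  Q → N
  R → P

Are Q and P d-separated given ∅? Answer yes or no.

Yes — Q ⊥ P | ∅.

Bayes-Ball from Q | ∅ reaches {N}.
P ∉ reach(Q|∅) ⇒ Q ⊥ P | ∅.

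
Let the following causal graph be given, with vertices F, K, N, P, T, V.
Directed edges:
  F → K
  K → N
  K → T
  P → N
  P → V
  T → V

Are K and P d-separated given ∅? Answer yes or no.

Bayes-Ball from K | ∅ reaches {F,N,T,V}.
P ∉ reach(K|∅) ⇒ K ⊥ P | ∅.

Yes — K ⊥ P | ∅.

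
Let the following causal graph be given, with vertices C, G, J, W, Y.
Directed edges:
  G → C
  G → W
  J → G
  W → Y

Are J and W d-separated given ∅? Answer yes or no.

Bayes-Ball from J | ∅ reaches {C,G,W,Y}.
W ∈ reach(J|∅) ⇒ J ⊥̸ W | ∅.

No — J and W are d-connected given ∅.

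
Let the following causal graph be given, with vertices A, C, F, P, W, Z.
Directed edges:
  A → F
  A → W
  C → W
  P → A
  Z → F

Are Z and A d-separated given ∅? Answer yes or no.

Yes — Z ⊥ A | ∅.

Bayes-Ball from Z | ∅ reaches {F}.
A ∉ reach(Z|∅) ⇒ Z ⊥ A | ∅.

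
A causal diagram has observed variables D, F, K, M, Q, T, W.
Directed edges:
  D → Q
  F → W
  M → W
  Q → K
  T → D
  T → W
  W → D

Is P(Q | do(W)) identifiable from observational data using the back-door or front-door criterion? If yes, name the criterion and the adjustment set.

P(Q|do(W)): backdoor, adjust for {T}.

desc(W)\{W}={D,K,Q}; candidates ⊆ {F,M,T}.
size 0: {}; under {} W still reaches {D,F,K,M,Q,T} ∋ Q.
{T}: W⊥Q given {T} in G with W→· removed — back-door holds.
P(Q|do(W)) = Σ_{T} P(Q|W,T)·P(T).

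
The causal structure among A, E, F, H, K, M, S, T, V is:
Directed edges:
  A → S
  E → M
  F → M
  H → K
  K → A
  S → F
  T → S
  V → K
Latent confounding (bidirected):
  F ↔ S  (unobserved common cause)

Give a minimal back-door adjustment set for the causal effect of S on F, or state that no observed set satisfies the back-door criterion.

desc(S)\{S}={F,M}; candidates ⊆ {A,E,H,K,T,V}.
S↔F: latent back-door arc(s) into S.
size 0: {}; under {} S still reaches {A,F,H,K,M,T,V} ∋ F.
size 1: {A}, {E}, {H} …(+3); under {A} S still reaches {F,M,T} ∋ F.
size 2: {A,E}, {A,H}, {A,K} …(+12); under {A,E} S still reaches {F,M,T} ∋ F.
S↔F cannot be blocked by any observed set — no back-door set.

S→F: no observed back-door set.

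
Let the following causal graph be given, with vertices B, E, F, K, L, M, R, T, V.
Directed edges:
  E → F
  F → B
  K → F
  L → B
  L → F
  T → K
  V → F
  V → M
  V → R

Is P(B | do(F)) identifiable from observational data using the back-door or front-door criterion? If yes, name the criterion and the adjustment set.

desc(F)\{F}={B}; candidates ⊆ {E,K,L,M,R,T,V}.
size 0: {}; under {} F still reaches {B,E,K,L,M,R,T,V} ∋ B.
{L}: F⊥B given {L} in G with F→· removed — back-door holds.
P(B|do(F)) = Σ_{L} P(B|F,L)·P(L).

P(B|do(F)): backdoor, adjust for {L}.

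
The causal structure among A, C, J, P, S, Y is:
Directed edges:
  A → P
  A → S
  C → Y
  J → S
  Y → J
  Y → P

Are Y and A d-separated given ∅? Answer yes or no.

Bayes-Ball from Y | ∅ reaches {C,J,P,S}.
A ∉ reach(Y|∅) ⇒ Y ⊥ A | ∅.

Yes — Y ⊥ A | ∅.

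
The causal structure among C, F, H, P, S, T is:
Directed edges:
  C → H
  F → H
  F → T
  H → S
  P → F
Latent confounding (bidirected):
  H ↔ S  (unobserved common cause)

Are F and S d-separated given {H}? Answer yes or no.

Bayes-Ball from F | {H} reaches {C,P,S,T}.
S ∈ reach(F|{H}) ⇒ F ⊥̸ S | {H}.

No — F and S are d-connected given {H}.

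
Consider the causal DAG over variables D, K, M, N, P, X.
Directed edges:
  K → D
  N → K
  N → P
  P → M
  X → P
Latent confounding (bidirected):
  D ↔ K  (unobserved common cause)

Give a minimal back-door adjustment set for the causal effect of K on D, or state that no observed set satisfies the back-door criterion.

desc(K)\{K}={D}; candidates ⊆ {M,N,P,X}.
K↔D: latent back-door arc(s) into K.
size 0: {}; under {} K still reaches {D,M,N,P} ∋ D.
size 1: {M}, {N}, {P} …(+1); under {M} K still reaches {D,N,P,X} ∋ D.
size 2: {M,N}, {M,P}, {M,X} …(+3); under {M,N} K still reaches {D} ∋ D.
K↔D cannot be blocked by any observed set — no back-door set.

K→D: no observed back-door set.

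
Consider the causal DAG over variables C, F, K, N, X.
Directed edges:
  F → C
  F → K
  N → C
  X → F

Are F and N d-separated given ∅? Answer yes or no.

Yes — F ⊥ N | ∅.

Bayes-Ball from F | ∅ reaches {C,K,X}.
N ∉ reach(F|∅) ⇒ F ⊥ N | ∅.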